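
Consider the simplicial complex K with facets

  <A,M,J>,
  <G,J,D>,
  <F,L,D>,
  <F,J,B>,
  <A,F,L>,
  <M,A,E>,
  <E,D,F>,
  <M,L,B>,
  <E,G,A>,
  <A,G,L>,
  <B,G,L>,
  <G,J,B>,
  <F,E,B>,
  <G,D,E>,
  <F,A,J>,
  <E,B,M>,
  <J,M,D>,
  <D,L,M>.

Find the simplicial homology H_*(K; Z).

Take the total order A < B < D < E < F < G < J < L < M on the vertex set. Then K (dimension 2) consists of the simplices:

  0-simplices (9): A, B, D, E, F, G, J, L, M
  1-simplices (27): AE, AF, AG, AJ, AL, AM, BE, BF, BG, BJ, BL, BM, DE, DF, DG, DJ, DL, DM, EF, EG, EM, FJ, FL, GJ, GL, JM, LM
  2-simplices (18): AEG, AEM, AFJ, AFL, AGL, AJM, BEF, BEM, BFJ, BGJ, BGL, BLM, DEF, DEG, DFL, DGJ, DJM, DLM

Hence C_0 ≅ Z^9, C_1 ≅ Z^27, C_2 ≅ Z^18.

∂_1: C_1 → C_0 is given by ∂[p,q] = [q] − [p]. For instance
  ∂DF = F − D.
The 9×27 boundary matrix has rank 8 and Smith normal form diag(1,1,1,1,1,1,1,1).

∂_2: C_2 → C_1 sends each 2-simplex [p,q,r] to [q,r] − [p,r] + [p,q]. For instance
  ∂DJM = JM − DM + DJ,
  ∂BFJ = FJ − BJ + BF.
This gives a 27×18 integer matrix of rank 17; reducing to Smith normal form yields diagonal entries (1,1,1,1,1,1,1,1,1,1,1,1,1,1,1,1,1).

Reading off H_k = ker ∂_k / im ∂_{k+1}:

  H_0: rank C_0 − rank ∂_1 = 9 − 8 = 1, and the invariant factors of ∂_1 are all 1, so H_0 ≅ Z.
  H_1: rank ker ∂_1 − rank ∂_2 = (27 − 8) − 17 = 2, and the invariant factors of ∂_2 are all 1, so H_1 ≅ Z^2.
  H_2: rank ker ∂_2 − rank ∂_3 = (18 − 17) − 0 = 1, and there is no ∂_3, so H_2 ≅ Z.

(K is a triangulation of the torus T^2.)

H_0 = Z,  H_1 = Z^2,  H_2 = Z.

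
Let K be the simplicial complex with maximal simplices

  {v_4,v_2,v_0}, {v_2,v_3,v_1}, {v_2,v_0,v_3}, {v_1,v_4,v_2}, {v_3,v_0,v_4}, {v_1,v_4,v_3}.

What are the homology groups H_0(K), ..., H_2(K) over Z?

We work with the vertex ordering v_0 < v_1 < v_2 < v_3 < v_4. The simplices of K, each written with vertices in increasing order, are:

  0-simplices (5): [v_0], [v_1], [v_2], [v_3], [v_4]
  1-simplices (9): [v_0,v_2], [v_0,v_3], [v_0,v_4], [v_1,v_2], [v_1,v_3], [v_1,v_4], [v_2,v_3], [v_2,v_4], [v_3,v_4]
  2-simplices (6): [v_0,v_2,v_3], [v_0,v_2,v_4], [v_0,v_3,v_4], [v_1,v_2,v_3], [v_1,v_2,v_4], [v_1,v_3,v_4]

Hence C_0 ≅ Z^5, C_1 ≅ Z^9, C_2 ≅ Z^6.

Boundary ∂_1: C_1 → C_0 maps an edge to its endpoints' difference, ∂[p,q] = q − p.
The resulting 5×9 matrix has rank 4, and its Smith normal form has invariant factors (1,1,1,1).

∂_2: C_2 → C_1 sends each 2-simplex [p,q,r] to [q,r] − [p,r] + [p,q]. For instance
  ∂[v_0,v_2,v_3] = [v_2,v_3] − [v_0,v_3] + [v_0,v_2],
  ∂[v_0,v_3,v_4] = [v_3,v_4] − [v_0,v_4] + [v_0,v_3].
This gives a 9×6 integer matrix of rank 5; reducing to Smith normal form yields diagonal entries (1,1,1,1,1).

Computing H_k = (kernel of ∂_k) / (image of ∂_{k+1}):

  H_0: rank C_0 − rank ∂_1 = 5 − 4 = 1, and the invariant factors of ∂_1 are all 1, so H_0 ≅ Z.
  H_1: rank ker ∂_1 − rank ∂_2 = (9 − 4) − 5 = 0, and the invariant factors of ∂_2 are all 1, so H_1 ≅ 0.
  H_2: rank ker ∂_2 − rank ∂_3 = (6 − 5) − 0 = 1, and there is no ∂_3, so H_2 ≅ Z.

As a check, the Euler characteristic is 5 − 9 + 6 = 2, which agrees with 1 − 0 + 1 = 2.
(K is a triangulation of the 2-sphere S^2.)

H_0 ≅ Z,  H_1 = 0,  H_2 ≅ Z.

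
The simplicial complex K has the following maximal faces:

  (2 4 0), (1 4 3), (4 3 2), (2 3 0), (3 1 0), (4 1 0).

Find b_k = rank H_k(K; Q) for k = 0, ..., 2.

b_0 = 1, b_1 = 0, b_2 = 1.

K has 5 vertices, 9 edges, 6 triangles.
rank ∂_0 = 0, rank ∂_1 = 4 ⇒ b_0 = 5 − 0 − 4 = 1; all invariant factors of ∂_1 are 1 so no torsion. So H_0 ≅ Z.
rank ∂_1 = 4, rank ∂_2 = 5 ⇒ b_1 = 9 − 4 − 5 = 0; all invariant factors of ∂_2 are 1 so no torsion. So H_1 ≅ 0.
rank ∂_2 = 5, rank ∂_3 = 0 ⇒ b_2 = 6 − 5 − 0 = 1. So H_2 ≅ Z.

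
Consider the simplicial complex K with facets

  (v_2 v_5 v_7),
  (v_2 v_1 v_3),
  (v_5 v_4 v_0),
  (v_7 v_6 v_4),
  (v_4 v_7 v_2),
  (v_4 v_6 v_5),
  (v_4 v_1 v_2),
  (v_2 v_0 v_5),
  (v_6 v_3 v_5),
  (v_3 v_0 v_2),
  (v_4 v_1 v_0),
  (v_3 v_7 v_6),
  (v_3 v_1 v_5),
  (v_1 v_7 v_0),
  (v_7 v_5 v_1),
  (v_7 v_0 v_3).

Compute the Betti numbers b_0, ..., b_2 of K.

b_0 = 1, b_1 = 2, b_2 = 1.

We work with the vertex ordering v_0 < v_1 < v_2 < v_3 < v_4 < v_5 < v_6 < v_7. The simplices of K, each written with vertices in increasing order, are:

  0-simplices (8): [v_0], [v_1], [v_2], [v_3], [v_4], [v_5], [v_6], [v_7]
  1-simplices (24): (24 of them)
  2-simplices (16): (16 of them)

so the chain groups are C_0 ≅ Z^8, C_1 ≅ Z^24, C_2 ≅ Z^16.

Boundary ∂_1: C_1 → C_0 maps an edge to its endpoints' difference, ∂[p,q] = q − p. For instance
  ∂[v_1,v_7] = [v_7] − [v_1].
The resulting 8×24 matrix has rank 7, and its Smith normal form has invariant factors (1,1,1,1,1,1,1).

∂_2: C_2 → C_1 sends each 2-simplex [p,q,r] to [q,r] − [p,r] + [p,q]. For instance
  ∂[v_3,v_5,v_6] = [v_5,v_6] − [v_3,v_6] + [v_3,v_5],
  ∂[v_4,v_6,v_7] = [v_6,v_7] − [v_4,v_7] + [v_4,v_6].
The 24×16 boundary matrix has rank 15 and Smith normal form diag(1,1,1,1,1,1,1,1,1,1,1,1,1,1,1).

From H_k ≅ ker(∂_k) / im(∂_{k+1}) we obtain:

  H_0: rank C_0 − rank ∂_1 = 8 − 7 = 1, and the invariant factors of ∂_1 are all 1, so H_0 = Z.
  H_1: rank ker ∂_1 − rank ∂_2 = (24 − 7) − 15 = 2, and the invariant factors of ∂_2 are all 1, so H_1 = Z^2.
  H_2: rank ker ∂_2 − rank ∂_3 = (16 − 15) − 0 = 1, and there is no ∂_3, so H_2 = Z.

As a check, the Euler characteristic is 8 − 24 + 16 = 0, which agrees with 1 − 2 + 1 = 0.
(K is a triangulation of the torus T^2.)

Hence the Betti numbers are b_0 = 1, b_1 = 2, b_2 = 1.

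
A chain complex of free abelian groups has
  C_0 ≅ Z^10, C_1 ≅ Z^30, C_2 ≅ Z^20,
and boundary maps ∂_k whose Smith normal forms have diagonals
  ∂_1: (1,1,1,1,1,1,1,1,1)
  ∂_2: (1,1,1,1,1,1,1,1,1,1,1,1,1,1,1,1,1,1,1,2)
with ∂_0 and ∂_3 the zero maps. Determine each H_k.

H_0: b_0 = 10 − 0 − 9 = 1; torsion from ∂_1 factors > 1: none. So H_0 = Z.
H_1: b_1 = 30 − 9 − 20 = 1; torsion from ∂_2 factors > 1: [2]. So H_1 = Z ⊕ Z/2.
H_2: b_2 = 20 − 20 − 0 = 0; torsion from ∂_3 factors > 1: none. So H_2 = 0.

H_0 = Z,  H_1 = Z ⊕ Z/2,  H_2 = 0.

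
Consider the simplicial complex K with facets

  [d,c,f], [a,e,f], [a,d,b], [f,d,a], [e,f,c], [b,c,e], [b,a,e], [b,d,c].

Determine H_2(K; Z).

H_2 ≅ Z.

Take the total order a < b < c < d < e < f on the vertex set. Then K (dimension 2) consists of the simplices:

  0-simplices (6): a, b, c, d, e, f
  1-simplices (12): ab, ad, ae, af, bc, bd, be, cd, ce, cf, df, ef
  2-simplices (8): abd, abe, adf, aef, bcd, bce, cdf, cef

Hence C_0 ≅ Z^6, C_1 ≅ Z^12, C_2 ≅ Z^8.

∂_1: C_1 → C_0 is given by ∂[p,q] = [q] − [p].
The 6×12 boundary matrix has rank 5 and Smith normal form diag(1,1,1,1,1).

Boundary ∂_2: C_2 → C_1 acts by ∂[p,q,r] = [q,r] − [p,r] + [p,q]. For instance
  ∂cdf = df − cf + cd,
  ∂bce = ce − be + bc.
The 12×8 boundary matrix has rank 7 and Smith normal form diag(1,1,1,1,1,1,1).

Reading off H_k = ker ∂_k / im ∂_{k+1}:

  H_2: rank ker ∂_2 − rank ∂_3 = (8 − 7) − 0 = 1, and there is no ∂_3, so H_2 ≅ Z.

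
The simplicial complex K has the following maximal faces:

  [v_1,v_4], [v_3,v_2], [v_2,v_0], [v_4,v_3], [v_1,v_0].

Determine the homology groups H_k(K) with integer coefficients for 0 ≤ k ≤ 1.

H_0 ≅ Z,  H_1 ≅ Z.

Order the vertices as v_0 < v_1 < v_2 < v_3 < v_4. Listing each simplex with vertices in this order, K has dimension 1 with simplices:

  0-simplices (5): [v_0], [v_1], [v_2], [v_3], [v_4]
  1-simplices (5): [v_0,v_1], [v_0,v_2], [v_1,v_4], [v_2,v_3], [v_3,v_4]

giving chain groups C_0 ≅ Z^5, C_1 ≅ Z^5.

∂_1: C_1 → C_0 is given by ∂[p,q] = [q] − [p].
This gives a 5×5 integer matrix of rank 4; reducing to Smith normal form yields diagonal entries (1,1,1,1).

From H_k ≅ ker(∂_k) / im(∂_{k+1}) we obtain:

  H_0: rank C_0 − rank ∂_1 = 5 − 4 = 1, and the invariant factors of ∂_1 are all 1, so H_0 ≅ Z.
  H_1: rank ker ∂_1 − rank ∂_2 = (5 − 4) − 0 = 1, and there is no ∂_2, so H_1 ≅ Z.

(K is a triangulation of the circle S^1.)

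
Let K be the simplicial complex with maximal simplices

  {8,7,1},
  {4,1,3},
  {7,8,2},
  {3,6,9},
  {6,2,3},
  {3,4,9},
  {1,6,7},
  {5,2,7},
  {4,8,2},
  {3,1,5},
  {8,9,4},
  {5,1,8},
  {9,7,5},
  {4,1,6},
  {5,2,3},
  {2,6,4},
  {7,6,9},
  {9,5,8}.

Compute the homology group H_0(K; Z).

Order the vertices as 1 < 2 < 3 < 4 < 5 < 6 < 7 < 8 < 9. Listing each simplex with vertices in this order, K has dimension 2 with simplices:

  0-simplices (9): [1], [2], [3], [4], [5], [6], [7], [8], [9]
  1-simplices (27): (27 of them)
  2-simplices (18): [1,3,4], [1,3,5], [1,4,6], [1,5,8], [1,6,7], [1,7,8], [2,3,5], [2,3,6], [2,4,6], [2,4,8], [2,5,7], [2,7,8], [3,4,9], [3,6,9], [4,8,9], [5,7,9], [5,8,9], [6,7,9]

giving chain groups C_0 ≅ Z^9, C_1 ≅ Z^27, C_2 ≅ Z^18.

The boundary map ∂_1: C_1 → C_0 maps an edge to its endpoints' difference, ∂[p,q] = q − p.
The resulting 9×27 matrix has rank 8, and its Smith normal form has invariant factors (1,1,1,1,1,1,1,1).

The boundary map ∂_2: C_2 → C_1 sends each 2-simplex [p,q,r] to [q,r] − [p,r] + [p,q]. For instance
  ∂[3,6,9] = [6,9] − [3,9] + [3,6],
  ∂[3,4,9] = [4,9] − [3,9] + [3,4].
As a 27×18 matrix over Z this has rank 18, with invariant factors (1,1,1,1,1,1,1,1,1,1,1,1,1,1,1,1,1,2).

Computing H_k = (kernel of ∂_k) / (image of ∂_{k+1}):

  H_0: rank C_0 − rank ∂_1 = 9 − 8 = 1, and the invariant factors of ∂_1 are all 1, so H_0 ≅ Z.

H_0 ≅ Z.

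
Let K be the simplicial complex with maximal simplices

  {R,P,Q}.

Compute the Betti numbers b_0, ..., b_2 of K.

Take the total order P < Q < R on the vertex set. Then K (dimension 2) consists of the simplices:

  0-simplices (3): P, Q, R
  1-simplices (3): PQ, PR, QR
  2-simplices (1): PQR

Hence C_0 ≅ Z^3, C_1 ≅ Z^3, C_2 ≅ Z^1.

Boundary ∂_1: C_1 → C_0 sends each edge [p,q] (with p < q) to q − p. For instance
  ∂PQ = Q − P.
The 3×3 boundary matrix has rank 2 and Smith normal form diag(1,1).

∂_2: C_2 → C_1 sends each 2-simplex [p,q,r] to [q,r] − [p,r] + [p,q]. For instance
  ∂PQR = QR − PR + PQ.
As a 3×1 matrix over Z this has rank 1, with invariant factors (1).

Now H_k = ker ∂_k / im ∂_{k+1}, so:

  H_0: rank C_0 − rank ∂_1 = 3 − 2 = 1, and the invariant factors of ∂_1 are all 1, so H_0 ≅ Z.
  H_1: rank ker ∂_1 − rank ∂_2 = (3 − 2) − 1 = 0, and the invariant factors of ∂_2 are all 1, so H_1 ≅ 0.
  H_2: rank ker ∂_2 − rank ∂_3 = (1 − 1) − 0 = 0, and there is no ∂_3, so H_2 ≅ 0.

Hence the Betti numbers are b_0 = 1, b_1 = 0, b_2 = 0.

b_0 = 1, b_1 = 0, b_2 = 0.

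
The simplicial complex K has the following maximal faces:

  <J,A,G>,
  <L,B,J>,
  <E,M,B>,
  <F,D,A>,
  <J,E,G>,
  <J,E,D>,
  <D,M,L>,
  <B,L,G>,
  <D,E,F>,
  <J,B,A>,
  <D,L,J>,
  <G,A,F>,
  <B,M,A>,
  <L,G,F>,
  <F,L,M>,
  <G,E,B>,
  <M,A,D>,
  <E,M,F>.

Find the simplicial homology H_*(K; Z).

H_0 ≅ Z,  H_1 ≅ Z ⊕ Z/2,  H_2 = 0.

K has 9 vertices, 27 edges, 18 triangles.
rank ∂_0 = 0, rank ∂_1 = 8 ⇒ b_0 = 9 − 0 − 8 = 1; all invariant factors of ∂_1 are 1 so no torsion. So H_0 = Z.
rank ∂_1 = 8, rank ∂_2 = 18 ⇒ b_1 = 27 − 8 − 18 = 1; ∂_2 has invariant factor(s) [2] giving torsion. So H_1 = Z ⊕ Z/2.
rank ∂_2 = 18, rank ∂_3 = 0 ⇒ b_2 = 18 − 18 − 0 = 0. So H_2 = 0.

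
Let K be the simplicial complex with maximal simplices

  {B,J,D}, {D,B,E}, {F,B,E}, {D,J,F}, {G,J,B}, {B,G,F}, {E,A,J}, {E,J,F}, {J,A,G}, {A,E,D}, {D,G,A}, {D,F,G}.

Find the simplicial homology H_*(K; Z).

Take the total order A < B < D < E < F < G < J on the vertex set. Then K (dimension 2) consists of the simplices:

  0-simplices (7): A, B, D, E, F, G, J
  1-simplices (18): AD, AE, AG, AJ, BD, BE, BF, BG, BJ, DE, DF, DG, DJ, EF, EJ, FG, FJ, GJ
  2-simplices (12): ADE, ADG, AEJ, AGJ, BDE, BDJ, BEF, BFG, BGJ, DFG, DFJ, EFJ

Hence C_0 ≅ Z^7, C_1 ≅ Z^18, C_2 ≅ Z^12.

Boundary ∂_1: C_1 → C_0 is given by ∂[p,q] = [q] − [p]. For instance
  ∂DF = F − D.
The resulting 7×18 matrix has rank 6, and its Smith normal form has invariant factors (1,1,1,1,1,1).

The boundary map ∂_2: C_2 → C_1 acts by ∂[p,q,r] = [q,r] − [p,r] + [p,q]. For instance
  ∂BEF = EF − BF + BE,
  ∂AEJ = EJ − AJ + AE.
As a 18×12 matrix over Z this has rank 12, with invariant factors (1,1,1,1,1,1,1,1,1,1,1,2).

Computing H_k = (kernel of ∂_k) / (image of ∂_{k+1}):

  H_0: rank C_0 − rank ∂_1 = 7 − 6 = 1, and the invariant factors of ∂_1 are all 1, so H_0 = Z.
  H_1: rank ker ∂_1 − rank ∂_2 = (18 − 6) − 12 = 0, and ∂_2 has invariant factor 2 > 1, so H_1 = Z/2.
  H_2: rank ker ∂_2 − rank ∂_3 = (12 − 12) − 0 = 0, and there is no ∂_3, so H_2 = 0.

As a check, the Euler characteristic is 7 − 18 + 12 = 1, which agrees with 1 − 0 + 0 = 1.

H_0 = Z,  H_1 = Z/2,  H_2 = 0.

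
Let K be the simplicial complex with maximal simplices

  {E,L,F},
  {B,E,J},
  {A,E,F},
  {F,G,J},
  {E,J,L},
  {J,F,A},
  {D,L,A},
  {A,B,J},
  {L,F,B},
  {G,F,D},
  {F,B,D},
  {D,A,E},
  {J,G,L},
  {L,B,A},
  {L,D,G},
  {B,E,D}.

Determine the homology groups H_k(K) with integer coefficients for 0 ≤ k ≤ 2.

Take the total order A < B < D < E < F < G < J < L on the vertex set. Then K (dimension 2) consists of the simplices:

  0-simplices (8): A, B, D, E, F, G, J, L
  1-simplices (24): AB, AD, AE, AF, AJ, AL, BD, BE, BF, BJ, BL, DE, DF, DG, DL, EF, EJ, EL, FG, FJ, FL, GJ, GL, JL
  2-simplices (16): ABJ, ABL, ADE, ADL, AEF, AFJ, BDE, BDF, BEJ, BFL, DFG, DGL, EFL, EJL, FGJ, GJL

giving chain groups C_0 ≅ Z^8, C_1 ≅ Z^24, C_2 ≅ Z^16.

Boundary ∂_1: C_1 → C_0 sends each edge [p,q] (with p < q) to q − p. For instance
  ∂BF = F − B.
As a 8×24 matrix over Z this has rank 7, with invariant factors (1,1,1,1,1,1,1).

Boundary ∂_2: C_2 → C_1 maps a triangle to the signed sum of its edges. For instance
  ∂DGL = GL − DL + DG,
  ∂EFL = FL − EL + EF.
The 24×16 boundary matrix has rank 15 and Smith normal form diag(1,1,1,1,1,1,1,1,1,1,1,1,1,1,1).

Computing H_k = (kernel of ∂_k) / (image of ∂_{k+1}):

  H_0: rank C_0 − rank ∂_1 = 8 − 7 = 1, and the invariant factors of ∂_1 are all 1, so H_0 ≅ Z.
  H_1: rank ker ∂_1 − rank ∂_2 = (24 − 7) − 15 = 2, and the invariant factors of ∂_2 are all 1, so H_1 ≅ Z^2.
  H_2: rank ker ∂_2 − rank ∂_3 = (16 − 15) − 0 = 1, and there is no ∂_3, so H_2 ≅ Z.

H_0 = Z,  H_1 = Z^2,  H_2 = Z.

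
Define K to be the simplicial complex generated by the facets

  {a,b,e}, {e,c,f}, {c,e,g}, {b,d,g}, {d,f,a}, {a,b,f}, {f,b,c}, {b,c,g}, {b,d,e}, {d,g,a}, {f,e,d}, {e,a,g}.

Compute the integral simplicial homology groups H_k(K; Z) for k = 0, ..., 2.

H_0 ≅ Z,  H_1 ≅ Z/2,  H_2 = 0.

Take the total order a < b < c < d < e < f < g on the vertex set. Then K (dimension 2) consists of the simplices:

  0-simplices (7): a, b, c, d, e, f, g
  1-simplices (18): ab, ad, ae, af, ag, bc, bd, be, bf, bg, ce, cf, cg, de, df, dg, ef, eg
  2-simplices (12): abe, abf, adf, adg, aeg, bcf, bcg, bde, bdg, cef, ceg, def

Hence C_0 ≅ Z^7, C_1 ≅ Z^18, C_2 ≅ Z^12.

∂_1: C_1 → C_0 sends each edge [p,q] (with p < q) to q − p.
The resulting 7×18 matrix has rank 6, and its Smith normal form has invariant factors (1,1,1,1,1,1).

Boundary ∂_2: C_2 → C_1 maps a triangle to the signed sum of its edges. For instance
  ∂adf = df − af + ad,
  ∂bcf = cf − bf + bc.
As a 18×12 matrix over Z this has rank 12, with invariant factors (1,1,1,1,1,1,1,1,1,1,1,2).

Now H_k = ker ∂_k / im ∂_{k+1}, so:

  H_0: rank C_0 − rank ∂_1 = 7 − 6 = 1, and the invariant factors of ∂_1 are all 1, so H_0 = Z.
  H_1: rank ker ∂_1 − rank ∂_2 = (18 − 6) − 12 = 0, and ∂_2 has invariant factor 2 > 1, so H_1 = Z/2.
  H_2: rank ker ∂_2 − rank ∂_3 = (12 − 12) − 0 = 0, and there is no ∂_3, so H_2 = 0.

As a check, the Euler characteristic is 7 − 18 + 12 = 1, which agrees with 1 − 0 + 0 = 1.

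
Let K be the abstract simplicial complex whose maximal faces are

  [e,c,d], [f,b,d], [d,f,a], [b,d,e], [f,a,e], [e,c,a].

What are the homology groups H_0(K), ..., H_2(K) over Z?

H_0 ≅ Z,  H_1 ≅ Z,  H_2 = 0.

K has 6 vertices, 12 edges, 6 triangles.
rank ∂_0 = 0, rank ∂_1 = 5 ⇒ b_0 = 6 − 0 − 5 = 1; all invariant factors of ∂_1 are 1 so no torsion. So H_0 ≅ Z.
rank ∂_1 = 5, rank ∂_2 = 6 ⇒ b_1 = 12 − 5 − 6 = 1; all invariant factors of ∂_2 are 1 so no torsion. So H_1 ≅ Z.
rank ∂_2 = 6, rank ∂_3 = 0 ⇒ b_2 = 6 − 6 − 0 = 0. So H_2 ≅ 0.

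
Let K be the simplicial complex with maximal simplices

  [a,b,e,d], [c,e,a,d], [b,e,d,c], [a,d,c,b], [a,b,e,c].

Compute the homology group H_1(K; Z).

H_1 = 0.

Fix the vertex order a < b < c < d < e and write every simplex with vertices in increasing order. Then dim K = 3 and the simplices of K are:

  0-simplices (5): a, b, c, d, e
  1-simplices (10): ab, ac, ad, ae, bc, bd, be, cd, ce, de
  2-simplices (10): abc, abd, abe, acd, ace, ade, bcd, bce, bde, cde
  3-simplices (5): abcd, abce, abde, acde, bcde

giving chain groups C_0 ≅ Z^5, C_1 ≅ Z^10, C_2 ≅ Z^10, C_3 ≅ Z^5.

The boundary map ∂_1: C_1 → C_0 maps an edge to its endpoints' difference, ∂[p,q] = q − p.
As a 5×10 matrix over Z this has rank 4, with invariant factors (1,1,1,1).

Boundary ∂_2: C_2 → C_1 maps a triangle to the signed sum of its edges. For instance
  ∂cde = de − ce + cd,
  ∂bce = ce − be + bc.
The 10×10 boundary matrix has rank 6 and Smith normal form diag(1,1,1,1,1,1).

∂_3: C_3 → C_2 sends each 3-simplex σ to the alternating sum Σ_i (−1)^i (σ with its i-th vertex removed). For instance
  ∂abde = bde − ade + abe − abd,
  ∂abce = bce − ace + abe − abc.
As a 10×5 matrix over Z this has rank 4, with invariant factors (1,1,1,1).

Now H_k = ker ∂_k / im ∂_{k+1}, so:

  H_1: rank ker ∂_1 − rank ∂_2 = (10 − 4) − 6 = 0, and the invariant factors of ∂_2 are all 1, so H_1 = 0.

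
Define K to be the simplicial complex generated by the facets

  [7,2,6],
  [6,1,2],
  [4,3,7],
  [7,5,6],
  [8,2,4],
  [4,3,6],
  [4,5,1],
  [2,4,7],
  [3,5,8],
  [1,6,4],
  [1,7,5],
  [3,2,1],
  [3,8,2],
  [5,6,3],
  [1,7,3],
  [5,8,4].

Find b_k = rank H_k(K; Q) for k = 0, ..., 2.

b_0 = 1, b_1 = 2, b_2 = 1.

Take the total order 1 < 2 < 3 < 4 < 5 < 6 < 7 < 8 on the vertex set. Then K (dimension 2) consists of the simplices:

  0-simplices (8): [1], [2], [3], [4], [5], [6], [7], [8]
  1-simplices (24): (24 of them)
  2-simplices (16): [1,2,3], [1,2,6], [1,3,7], [1,4,5], [1,4,6], [1,5,7], [2,3,8], [2,4,7], [2,4,8], [2,6,7], [3,4,6], [3,4,7], [3,5,6], [3,5,8], [4,5,8], [5,6,7]

giving chain groups C_0 ≅ Z^8, C_1 ≅ Z^24, C_2 ≅ Z^16.

Boundary ∂_1: C_1 → C_0 is given by ∂[p,q] = [q] − [p]. For instance
  ∂[2,4] = [4] − [2].
This gives a 8×24 integer matrix of rank 7; reducing to Smith normal form yields diagonal entries (1,1,1,1,1,1,1).

The boundary map ∂_2: C_2 → C_1 acts by ∂[p,q,r] = [q,r] − [p,r] + [p,q]. For instance
  ∂[1,5,7] = [5,7] − [1,7] + [1,5],
  ∂[5,6,7] = [6,7] − [5,7] + [5,6].
This gives a 24×16 integer matrix of rank 15; reducing to Smith normal form yields diagonal entries (1,1,1,1,1,1,1,1,1,1,1,1,1,1,1).

Computing H_k = (kernel of ∂_k) / (image of ∂_{k+1}):

  H_0: rank C_0 − rank ∂_1 = 8 − 7 = 1, and the invariant factors of ∂_1 are all 1, so H_0 ≅ Z.
  H_1: rank ker ∂_1 − rank ∂_2 = (24 − 7) − 15 = 2, and the invariant factors of ∂_2 are all 1, so H_1 ≅ Z^2.
  H_2: rank ker ∂_2 − rank ∂_3 = (16 − 15) − 0 = 1, and there is no ∂_3, so H_2 ≅ Z.

(K is a triangulation of the torus T^2.)

Hence the Betti numbers are b_0 = 1, b_1 = 2, b_2 = 1.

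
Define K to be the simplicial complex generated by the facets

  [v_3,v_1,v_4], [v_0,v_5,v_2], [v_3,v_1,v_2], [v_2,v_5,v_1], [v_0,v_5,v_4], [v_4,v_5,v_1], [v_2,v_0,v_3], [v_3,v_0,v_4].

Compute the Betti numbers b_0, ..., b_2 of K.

b_0 = 1, b_1 = 0, b_2 = 1.

We work with the vertex ordering v_0 < v_1 < v_2 < v_3 < v_4 < v_5. The simplices of K, each written with vertices in increasing order, are:

  0-simplices (6): [v_0], [v_1], [v_2], [v_3], [v_4], [v_5]
  1-simplices (12): [v_0,v_2], [v_0,v_3], [v_0,v_4], [v_0,v_5], [v_1,v_2], [v_1,v_3], [v_1,v_4], [v_1,v_5], [v_2,v_3], [v_2,v_5], [v_3,v_4], [v_4,v_5]
  2-simplices (8): [v_0,v_2,v_3], [v_0,v_2,v_5], [v_0,v_3,v_4], [v_0,v_4,v_5], [v_1,v_2,v_3], [v_1,v_2,v_5], [v_1,v_3,v_4], [v_1,v_4,v_5]

Hence C_0 ≅ Z^6, C_1 ≅ Z^12, C_2 ≅ Z^8.

∂_1: C_1 → C_0 sends each edge [p,q] (with p < q) to q − p. For instance
  ∂[v_1,v_2] = [v_2] − [v_1].
This gives a 6×12 integer matrix of rank 5; reducing to Smith normal form yields diagonal entries (1,1,1,1,1).

Boundary ∂_2: C_2 → C_1 maps a triangle to the signed sum of its edges. For instance
  ∂[v_1,v_2,v_5] = [v_2,v_5] − [v_1,v_5] + [v_1,v_2],
  ∂[v_1,v_3,v_4] = [v_3,v_4] − [v_1,v_4] + [v_1,v_3].
As a 12×8 matrix over Z this has rank 7, with invariant factors (1,1,1,1,1,1,1).

Computing H_k = (kernel of ∂_k) / (image of ∂_{k+1}):

  H_0: rank C_0 − rank ∂_1 = 6 − 5 = 1, and the invariant factors of ∂_1 are all 1, so H_0 = Z.
  H_1: rank ker ∂_1 − rank ∂_2 = (12 − 5) − 7 = 0, and the invariant factors of ∂_2 are all 1, so H_1 = 0.
  H_2: rank ker ∂_2 − rank ∂_3 = (8 − 7) − 0 = 1, and there is no ∂_3, so H_2 = Z.

(K is a triangulation of the 2-sphere S^2.)

Hence the Betti numbers are b_0 = 1, b_1 = 0, b_2 = 1.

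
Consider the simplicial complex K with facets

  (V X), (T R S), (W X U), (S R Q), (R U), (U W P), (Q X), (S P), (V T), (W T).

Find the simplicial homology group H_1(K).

H_1 ≅ Z^4.

Fix the vertex order P < Q < R < S < T < U < V < W < X and write every simplex with vertices in increasing order. Then dim K = 2 and the simplices of K are:

  0-simplices (9): P, Q, R, S, T, U, V, W, X
  1-simplices (16): PS, PU, PW, QR, QS, QX, RS, RT, RU, ST, TV, TW, UW, UX, VX, WX
  2-simplices (4): PUW, QRS, RST, UWX

giving chain groups C_0 ≅ Z^9, C_1 ≅ Z^16, C_2 ≅ Z^4.

Boundary ∂_1: C_1 → C_0 sends each edge [p,q] (with p < q) to q − p. For instance
  ∂PW = W − P.
The resulting 9×16 matrix has rank 8, and its Smith normal form has invariant factors (1,1,1,1,1,1,1,1).

Boundary ∂_2: C_2 → C_1 maps a triangle to the signed sum of its edges. For instance
  ∂RST = ST − RT + RS,
  ∂UWX = WX − UX + UW.
The resulting 16×4 matrix has rank 4, and its Smith normal form has invariant factors (1,1,1,1).

Computing H_k = (kernel of ∂_k) / (image of ∂_{k+1}):

  H_1: rank ker ∂_1 − rank ∂_2 = (16 − 8) − 4 = 4, and the invariant factors of ∂_2 are all 1, so H_1 = Z^4.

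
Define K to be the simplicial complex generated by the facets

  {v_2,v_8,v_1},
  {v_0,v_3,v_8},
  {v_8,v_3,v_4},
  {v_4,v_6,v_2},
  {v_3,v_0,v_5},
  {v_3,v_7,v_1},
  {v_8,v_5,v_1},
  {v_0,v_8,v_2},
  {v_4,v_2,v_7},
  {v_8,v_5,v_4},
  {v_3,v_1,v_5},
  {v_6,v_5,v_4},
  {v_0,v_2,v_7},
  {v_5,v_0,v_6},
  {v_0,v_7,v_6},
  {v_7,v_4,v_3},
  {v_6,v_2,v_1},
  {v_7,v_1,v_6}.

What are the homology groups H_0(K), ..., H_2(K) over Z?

H_0 ≅ Z,  H_1 ≅ Z × Z/2,  H_2 = 0.

Fix the vertex order v_0 < v_1 < v_2 < v_3 < v_4 < v_5 < v_6 < v_7 < v_8 and write every simplex with vertices in increasing order. Then dim K = 2 and the simplices of K are:

  0-simplices (9): [v_0], [v_1], [v_2], [v_3], [v_4], [v_5], [v_6], [v_7], [v_8]
  1-simplices (27): (27 of them)
  2-simplices (18): (18 of them)

so the chain groups are C_0 ≅ Z^9, C_1 ≅ Z^27, C_2 ≅ Z^18.

The boundary map ∂_1: C_1 → C_0 maps an edge to its endpoints' difference, ∂[p,q] = q − p. For instance
  ∂[v_3,v_8] = [v_8] − [v_3].
This gives a 9×27 integer matrix of rank 8; reducing to Smith normal form yields diagonal entries (1,1,1,1,1,1,1,1).

∂_2: C_2 → C_1 sends each 2-simplex [p,q,r] to [q,r] − [p,r] + [p,q]. For instance
  ∂[v_1,v_6,v_7] = [v_6,v_7] − [v_1,v_7] + [v_1,v_6],
  ∂[v_1,v_5,v_8] = [v_5,v_8] − [v_1,v_8] + [v_1,v_5].
As a 27×18 matrix over Z this has rank 18, with invariant factors (1,1,1,1,1,1,1,1,1,1,1,1,1,1,1,1,1,2).

Computing H_k = (kernel of ∂_k) / (image of ∂_{k+1}):

  H_0: rank C_0 − rank ∂_1 = 9 − 8 = 1, and the invariant factors of ∂_1 are all 1, so H_0 = Z.
  H_1: rank ker ∂_1 − rank ∂_2 = (27 − 8) − 18 = 1, and ∂_2 has invariant factor 2 > 1, so H_1 = Z × Z/2.
  H_2: rank ker ∂_2 − rank ∂_3 = (18 − 18) − 0 = 0, and there is no ∂_3, so H_2 = 0.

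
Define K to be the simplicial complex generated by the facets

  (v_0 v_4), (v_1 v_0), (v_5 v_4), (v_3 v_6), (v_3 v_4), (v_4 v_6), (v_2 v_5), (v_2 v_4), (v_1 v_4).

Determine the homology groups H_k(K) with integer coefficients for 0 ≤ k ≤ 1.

Take the total order v_0 < v_1 < v_2 < v_3 < v_4 < v_5 < v_6 on the vertex set. Then K (dimension 1) consists of the simplices:

  0-simplices (7): [v_0], [v_1], [v_2], [v_3], [v_4], [v_5], [v_6]
  1-simplices (9): [v_0,v_1], [v_0,v_4], [v_1,v_4], [v_2,v_4], [v_2,v_5], [v_3,v_4], [v_3,v_6], [v_4,v_5], [v_4,v_6]

so the chain groups are C_0 ≅ Z^7, C_1 ≅ Z^9.

Boundary ∂_1: C_1 → C_0 sends each edge [p,q] (with p < q) to q − p.
As a 7×9 matrix over Z this has rank 6, with invariant factors (1,1,1,1,1,1).

Reading off H_k = ker ∂_k / im ∂_{k+1}:

  H_0: rank C_0 − rank ∂_1 = 7 − 6 = 1, and the invariant factors of ∂_1 are all 1, so H_0 = Z.
  H_1: rank ker ∂_1 − rank ∂_2 = (9 − 6) − 0 = 3, and there is no ∂_2, so H_1 = Z^3.

(K is a triangulation of a wedge of 3 circles.)

H_0 = Z,  H_1 = Z^3.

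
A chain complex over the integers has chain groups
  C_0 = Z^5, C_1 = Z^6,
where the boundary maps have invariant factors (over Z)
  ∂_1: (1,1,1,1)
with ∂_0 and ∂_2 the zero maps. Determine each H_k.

H_0: b_0 = 5 − 0 − 4 = 1; torsion from ∂_1 factors > 1: none. So H_0 ≅ Z.
H_1: b_1 = 6 − 4 − 0 = 2; torsion from ∂_2 factors > 1: none. So H_1 ≅ Z^2.

H_0 ≅ Z,  H_1 ≅ Z^2.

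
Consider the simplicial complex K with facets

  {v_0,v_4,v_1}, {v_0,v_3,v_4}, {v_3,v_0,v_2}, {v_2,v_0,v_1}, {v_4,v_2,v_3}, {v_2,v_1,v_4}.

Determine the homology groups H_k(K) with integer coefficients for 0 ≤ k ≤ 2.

K has 5 vertices, 9 edges, 6 triangles.
rank ∂_0 = 0, rank ∂_1 = 4 ⇒ b_0 = 5 − 0 − 4 = 1; all invariant factors of ∂_1 are 1 so no torsion. So H_0 = Z.
rank ∂_1 = 4, rank ∂_2 = 5 ⇒ b_1 = 9 − 4 − 5 = 0; all invariant factors of ∂_2 are 1 so no torsion. So H_1 = 0.
rank ∂_2 = 5, rank ∂_3 = 0 ⇒ b_2 = 6 − 5 − 0 = 1. So H_2 = Z.

H_0 ≅ Z,  H_1 = 0,  H_2 ≅ Z.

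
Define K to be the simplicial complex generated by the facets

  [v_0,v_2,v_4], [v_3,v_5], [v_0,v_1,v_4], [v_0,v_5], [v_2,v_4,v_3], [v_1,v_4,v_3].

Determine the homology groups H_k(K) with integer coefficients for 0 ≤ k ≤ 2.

H_0 ≅ Z,  H_1 ≅ Z,  H_2 = 0.

Order the vertices as v_0 < v_1 < v_2 < v_3 < v_4 < v_5. Listing each simplex with vertices in this order, K has dimension 2 with simplices:

  0-simplices (6): [v_0], [v_1], [v_2], [v_3], [v_4], [v_5]
  1-simplices (10): [v_0,v_1], [v_0,v_2], [v_0,v_4], [v_0,v_5], [v_1,v_3], [v_1,v_4], [v_2,v_3], [v_2,v_4], [v_3,v_4], [v_3,v_5]
  2-simplices (4): [v_0,v_1,v_4], [v_0,v_2,v_4], [v_1,v_3,v_4], [v_2,v_3,v_4]

Hence C_0 ≅ Z^6, C_1 ≅ Z^10, C_2 ≅ Z^4.

Boundary ∂_1: C_1 → C_0 sends each edge [p,q] (with p < q) to q − p.
This gives a 6×10 integer matrix of rank 5; reducing to Smith normal form yields diagonal entries (1,1,1,1,1).

The boundary map ∂_2: C_2 → C_1 acts by ∂[p,q,r] = [q,r] − [p,r] + [p,q]. For instance
  ∂[v_0,v_1,v_4] = [v_1,v_4] − [v_0,v_4] + [v_0,v_1],
  ∂[v_0,v_2,v_4] = [v_2,v_4] − [v_0,v_4] + [v_0,v_2].
The 10×4 boundary matrix has rank 4 and Smith normal form diag(1,1,1,1).

From H_k ≅ ker(∂_k) / im(∂_{k+1}) we obtain:

  H_0: rank C_0 − rank ∂_1 = 6 − 5 = 1, and the invariant factors of ∂_1 are all 1, so H_0 = Z.
  H_1: rank ker ∂_1 − rank ∂_2 = (10 − 5) − 4 = 1, and the invariant factors of ∂_2 are all 1, so H_1 = Z.
  H_2: rank ker ∂_2 − rank ∂_3 = (4 − 4) − 0 = 0, and there is no ∂_3, so H_2 = 0.

As a check, the Euler characteristic is 6 − 10 + 4 = 0, which agrees with 1 − 1 + 0 = 0.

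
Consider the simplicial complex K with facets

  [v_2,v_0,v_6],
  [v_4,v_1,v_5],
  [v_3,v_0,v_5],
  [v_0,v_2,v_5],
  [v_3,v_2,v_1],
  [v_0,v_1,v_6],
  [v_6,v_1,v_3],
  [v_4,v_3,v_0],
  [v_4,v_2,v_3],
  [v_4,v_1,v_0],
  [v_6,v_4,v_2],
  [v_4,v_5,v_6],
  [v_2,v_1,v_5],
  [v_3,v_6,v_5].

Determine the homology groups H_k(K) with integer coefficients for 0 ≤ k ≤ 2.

Fix the vertex order v_0 < v_1 < v_2 < v_3 < v_4 < v_5 < v_6 and write every simplex with vertices in increasing order. Then dim K = 2 and the simplices of K are:

  0-simplices (7): [v_0], [v_1], [v_2], [v_3], [v_4], [v_5], [v_6]
  1-simplices (21): (21 of them)
  2-simplices (14): (14 of them)

Hence C_0 ≅ Z^7, C_1 ≅ Z^21, C_2 ≅ Z^14.

The boundary map ∂_1: C_1 → C_0 sends each edge [p,q] (with p < q) to q − p.
This gives a 7×21 integer matrix of rank 6; reducing to Smith normal form yields diagonal entries (1,1,1,1,1,1).

∂_2: C_2 → C_1 acts by ∂[p,q,r] = [q,r] − [p,r] + [p,q]. For instance
  ∂[v_0,v_2,v_6] = [v_2,v_6] − [v_0,v_6] + [v_0,v_2],
  ∂[v_0,v_2,v_5] = [v_2,v_5] − [v_0,v_5] + [v_0,v_2].
As a 21×14 matrix over Z this has rank 13, with invariant factors (1,1,1,1,1,1,1,1,1,1,1,1,1).

From H_k ≅ ker(∂_k) / im(∂_{k+1}) we obtain:

  H_0: rank C_0 − rank ∂_1 = 7 − 6 = 1, and the invariant factors of ∂_1 are all 1, so H_0 ≅ Z.
  H_1: rank ker ∂_1 − rank ∂_2 = (21 − 6) − 13 = 2, and the invariant factors of ∂_2 are all 1, so H_1 ≅ Z^2.
  H_2: rank ker ∂_2 − rank ∂_3 = (14 − 13) − 0 = 1, and there is no ∂_3, so H_2 ≅ Z.

As a check, the Euler characteristic is 7 − 21 + 14 = 0, which agrees with 1 − 2 + 1 = 0.

H_0 ≅ Z,  H_1 ≅ Z^2,  H_2 ≅ Z.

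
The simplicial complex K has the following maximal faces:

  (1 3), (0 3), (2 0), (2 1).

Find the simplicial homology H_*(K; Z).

Take the total order 0 < 1 < 2 < 3 on the vertex set. Then K (dimension 1) consists of the simplices:

  0-simplices (4): [0], [1], [2], [3]
  1-simplices (4): [0,2], [0,3], [1,2], [1,3]

so the chain groups are C_0 ≅ Z^4, C_1 ≅ Z^4.

The boundary map ∂_1: C_1 → C_0 sends each edge [p,q] (with p < q) to q − p. For instance
  ∂[1,3] = [3] − [1].
The 4×4 boundary matrix has rank 3 and Smith normal form diag(1,1,1).

Reading off H_k = ker ∂_k / im ∂_{k+1}:

  H_0: rank C_0 − rank ∂_1 = 4 − 3 = 1, and the invariant factors of ∂_1 are all 1, so H_0 ≅ Z.
  H_1: rank ker ∂_1 − rank ∂_2 = (4 − 3) − 0 = 1, and there is no ∂_2, so H_1 ≅ Z.

As a check, the Euler characteristic is 4 − 4 = 0, which agrees with 1 − 1 = 0.

H_0 = Z,  H_1 = Z.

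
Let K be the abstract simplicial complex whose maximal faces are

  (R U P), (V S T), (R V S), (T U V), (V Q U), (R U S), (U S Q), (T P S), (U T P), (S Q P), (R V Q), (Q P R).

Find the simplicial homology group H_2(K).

We work with the vertex ordering P < Q < R < S < T < U < V. The simplices of K, each written with vertices in increasing order, are:

  0-simplices (7): P, Q, R, S, T, U, V
  1-simplices (18): PQ, PR, PS, PT, PU, QR, QS, QU, QV, RS, RU, RV, ST, SU, SV, TU, TV, UV
  2-simplices (12): PQR, PQS, PRU, PST, PTU, QRV, QSU, QUV, RSU, RSV, STV, TUV

giving chain groups C_0 ≅ Z^7, C_1 ≅ Z^18, C_2 ≅ Z^12.

Boundary ∂_1: C_1 → C_0 sends each edge [p,q] (with p < q) to q − p. For instance
  ∂SU = U − S.
This gives a 7×18 integer matrix of rank 6; reducing to Smith normal form yields diagonal entries (1,1,1,1,1,1).

∂_2: C_2 → C_1 maps a triangle to the signed sum of its edges. For instance
  ∂QUV = UV − QV + QU,
  ∂QSU = SU − QU + QS.
As a 18×12 matrix over Z this has rank 12, with invariant factors (1,1,1,1,1,1,1,1,1,1,1,2).

Reading off H_k = ker ∂_k / im ∂_{k+1}:

  H_2: rank ker ∂_2 − rank ∂_3 = (12 − 12) − 0 = 0, and there is no ∂_3, so H_2 = 0.

(K is a triangulation of the real projective plane RP^2.)

H_2 ≅ 0.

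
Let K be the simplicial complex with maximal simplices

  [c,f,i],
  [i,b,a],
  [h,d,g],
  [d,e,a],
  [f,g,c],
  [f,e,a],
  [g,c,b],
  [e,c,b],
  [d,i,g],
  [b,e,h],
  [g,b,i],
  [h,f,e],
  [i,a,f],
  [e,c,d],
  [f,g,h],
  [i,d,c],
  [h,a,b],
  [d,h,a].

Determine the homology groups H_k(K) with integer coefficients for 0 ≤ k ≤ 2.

Order the vertices as a < b < c < d < e < f < g < h < i. Listing each simplex with vertices in this order, K has dimension 2 with simplices:

  0-simplices (9): a, b, c, d, e, f, g, h, i
  1-simplices (27): ab, ad, ae, af, ah, ai, bc, be, bg, bh, bi, cd, ce, cf, cg, ci, de, dg, dh, di, ef, eh, fg, fh, fi, gh, gi
  2-simplices (18): abh, abi, ade, adh, aef, afi, bce, bcg, beh, bgi, cde, cdi, cfg, cfi, dgh, dgi, efh, fgh

Hence C_0 ≅ Z^9, C_1 ≅ Z^27, C_2 ≅ Z^18.

The boundary map ∂_1: C_1 → C_0 is given by ∂[p,q] = [q] − [p]. For instance
  ∂bc = c − b.
This gives a 9×27 integer matrix of rank 8; reducing to Smith normal form yields diagonal entries (1,1,1,1,1,1,1,1).

The boundary map ∂_2: C_2 → C_1 maps a triangle to the signed sum of its edges. For instance
  ∂abi = bi − ai + ab,
  ∂cdi = di − ci + cd.
The 27×18 boundary matrix has rank 18 and Smith normal form diag(1,1,1,1,1,1,1,1,1,1,1,1,1,1,1,1,1,2).

From H_k ≅ ker(∂_k) / im(∂_{k+1}) we obtain:

  H_0: rank C_0 − rank ∂_1 = 9 − 8 = 1, and the invariant factors of ∂_1 are all 1, so H_0 ≅ Z.
  H_1: rank ker ∂_1 − rank ∂_2 = (27 − 8) − 18 = 1, and ∂_2 has invariant factor 2 > 1, so H_1 ≅ Z × Z/2.
  H_2: rank ker ∂_2 − rank ∂_3 = (18 − 18) − 0 = 0, and there is no ∂_3, so H_2 ≅ 0.

H_0 ≅ Z,  H_1 ≅ Z × Z/2,  H_2 = 0.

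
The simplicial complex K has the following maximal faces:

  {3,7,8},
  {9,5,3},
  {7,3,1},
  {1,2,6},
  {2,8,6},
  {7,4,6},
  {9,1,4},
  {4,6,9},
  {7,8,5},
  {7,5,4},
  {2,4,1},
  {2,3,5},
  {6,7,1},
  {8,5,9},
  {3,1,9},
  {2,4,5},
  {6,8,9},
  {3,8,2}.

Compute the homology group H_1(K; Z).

H_1 = Z ⊕ Z/2.

K has 9 vertices, 27 edges, 18 triangles.
rank ∂_1 = 8, rank ∂_2 = 18 ⇒ b_1 = 27 − 8 − 18 = 1; ∂_2 has invariant factor(s) [2] giving torsion. So H_1 = Z ⊕ Z/2.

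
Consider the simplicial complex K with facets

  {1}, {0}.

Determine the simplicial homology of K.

Fix the vertex order 0 < 1 and write every simplex with vertices in increasing order. Then dim K = 0 and the simplices of K are:

  0-simplices (2): [0], [1]

so the chain groups are C_0 ≅ Z^2.

Now H_k = ker ∂_k / im ∂_{k+1}, so:

  H_0: rank C_0 − rank ∂_1 = 2 − 0 = 2, and there is no ∂_1, so H_0 ≅ Z^2.

(K is a triangulation of a set of 2 points.)

H_0 ≅ Z^2.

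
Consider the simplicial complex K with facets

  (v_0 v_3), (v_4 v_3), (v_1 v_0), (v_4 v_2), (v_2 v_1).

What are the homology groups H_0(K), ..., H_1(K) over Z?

H_0 ≅ Z,  H_1 ≅ Z.

Order the vertices as v_0 < v_1 < v_2 < v_3 < v_4. Listing each simplex with vertices in this order, K has dimension 1 with simplices:

  0-simplices (5): [v_0], [v_1], [v_2], [v_3], [v_4]
  1-simplices (5): [v_0,v_1], [v_0,v_3], [v_1,v_2], [v_2,v_4], [v_3,v_4]

giving chain groups C_0 ≅ Z^5, C_1 ≅ Z^5.

Boundary ∂_1: C_1 → C_0 sends each edge [p,q] (with p < q) to q − p.
The resulting 5×5 matrix has rank 4, and its Smith normal form has invariant factors (1,1,1,1).

Computing H_k = (kernel of ∂_k) / (image of ∂_{k+1}):

  H_0: rank C_0 − rank ∂_1 = 5 − 4 = 1, and the invariant factors of ∂_1 are all 1, so H_0 = Z.
  H_1: rank ker ∂_1 − rank ∂_2 = (5 − 4) − 0 = 1, and there is no ∂_2, so H_1 = Z.

As a check, the Euler characteristic is 5 − 5 = 0, which agrees with 1 − 1 = 0.
(K is a triangulation of the circle S^1.)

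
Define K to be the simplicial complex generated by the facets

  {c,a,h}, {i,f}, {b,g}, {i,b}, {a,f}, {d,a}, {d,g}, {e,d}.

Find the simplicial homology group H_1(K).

H_1 ≅ Z.

Fix the vertex order a < b < c < d < e < f < g < h < i and write every simplex with vertices in increasing order. Then dim K = 2 and the simplices of K are:

  0-simplices (9): a, b, c, d, e, f, g, h, i
  1-simplices (10): ac, ad, af, ah, bg, bi, ch, de, dg, fi
  2-simplices (1): ach

giving chain groups C_0 ≅ Z^9, C_1 ≅ Z^10, C_2 ≅ Z^1.

The boundary map ∂_1: C_1 → C_0 sends each edge [p,q] (with p < q) to q − p.
The resulting 9×10 matrix has rank 8, and its Smith normal form has invariant factors (1,1,1,1,1,1,1,1).

The boundary map ∂_2: C_2 → C_1 maps a triangle to the signed sum of its edges. For instance
  ∂ach = ch − ah + ac.
This gives a 10×1 integer matrix of rank 1; reducing to Smith normal form yields diagonal entries (1).

Now H_k = ker ∂_k / im ∂_{k+1}, so:

  H_1: rank ker ∂_1 − rank ∂_2 = (10 − 8) − 1 = 1, and the invariant factors of ∂_2 are all 1, so H_1 ≅ Z.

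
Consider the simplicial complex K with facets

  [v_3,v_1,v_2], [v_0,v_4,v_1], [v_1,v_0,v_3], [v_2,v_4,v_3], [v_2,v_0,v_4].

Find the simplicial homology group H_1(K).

H_1 = Z.

K has 5 vertices, 10 edges, 5 triangles.
rank ∂_1 = 4, rank ∂_2 = 5 ⇒ b_1 = 10 − 4 − 5 = 1; all invariant factors of ∂_2 are 1 so no torsion. So H_1 ≅ Z.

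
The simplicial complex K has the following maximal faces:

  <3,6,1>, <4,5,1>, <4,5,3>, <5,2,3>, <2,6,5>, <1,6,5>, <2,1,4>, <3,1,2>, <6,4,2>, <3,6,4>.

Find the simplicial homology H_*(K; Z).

H_0 ≅ Z,  H_1 ≅ Z/2,  H_2 = 0.

Take the total order 1 < 2 < 3 < 4 < 5 < 6 on the vertex set. Then K (dimension 2) consists of the simplices:

  0-simplices (6): [1], [2], [3], [4], [5], [6]
  1-simplices (15): [1,2], [1,3], [1,4], [1,5], [1,6], [2,3], [2,4], [2,5], [2,6], [3,4], [3,5], [3,6], [4,5], [4,6], [5,6]
  2-simplices (10): [1,2,3], [1,2,4], [1,3,6], [1,4,5], [1,5,6], [2,3,5], [2,4,6], [2,5,6], [3,4,5], [3,4,6]

Hence C_0 ≅ Z^6, C_1 ≅ Z^15, C_2 ≅ Z^10.

∂_1: C_1 → C_0 sends each edge [p,q] (with p < q) to q − p.
The resulting 6×15 matrix has rank 5, and its Smith normal form has invariant factors (1,1,1,1,1).

Boundary ∂_2: C_2 → C_1 acts by ∂[p,q,r] = [q,r] − [p,r] + [p,q]. For instance
  ∂[1,4,5] = [4,5] − [1,5] + [1,4],
  ∂[1,2,4] = [2,4] − [1,4] + [1,2].
As a 15×10 matrix over Z this has rank 10, with invariant factors (1,1,1,1,1,1,1,1,1,2).

Computing H_k = (kernel of ∂_k) / (image of ∂_{k+1}):

  H_0: rank C_0 − rank ∂_1 = 6 − 5 = 1, and the invariant factors of ∂_1 are all 1, so H_0 ≅ Z.
  H_1: rank ker ∂_1 − rank ∂_2 = (15 − 5) − 10 = 0, and ∂_2 has invariant factor 2 > 1, so H_1 ≅ Z/2.
  H_2: rank ker ∂_2 − rank ∂_3 = (10 − 10) − 0 = 0, and there is no ∂_3, so H_2 ≅ 0.

(K is a triangulation of the real projective plane RP^2.)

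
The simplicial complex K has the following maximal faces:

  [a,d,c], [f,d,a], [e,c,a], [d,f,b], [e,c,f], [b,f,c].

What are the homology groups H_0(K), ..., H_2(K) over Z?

We work with the vertex ordering a < b < c < d < e < f. The simplices of K, each written with vertices in increasing order, are:

  0-simplices (6): a, b, c, d, e, f
  1-simplices (12): ac, ad, ae, af, bc, bd, bf, cd, ce, cf, df, ef
  2-simplices (6): acd, ace, adf, bcf, bdf, cef

Hence C_0 ≅ Z^6, C_1 ≅ Z^12, C_2 ≅ Z^6.

The boundary map ∂_1: C_1 → C_0 is given by ∂[p,q] = [q] − [p]. For instance
  ∂ad = d − a.
The 6×12 boundary matrix has rank 5 and Smith normal form diag(1,1,1,1,1).

∂_2: C_2 → C_1 acts by ∂[p,q,r] = [q,r] − [p,r] + [p,q]. For instance
  ∂acd = cd − ad + ac,
  ∂adf = df − af + ad.
The resulting 12×6 matrix has rank 6, and its Smith normal form has invariant factors (1,1,1,1,1,1).

Reading off H_k = ker ∂_k / im ∂_{k+1}:

  H_0: rank C_0 − rank ∂_1 = 6 − 5 = 1, and the invariant factors of ∂_1 are all 1, so H_0 ≅ Z.
  H_1: rank ker ∂_1 − rank ∂_2 = (12 − 5) − 6 = 1, and the invariant factors of ∂_2 are all 1, so H_1 ≅ Z.
  H_2: rank ker ∂_2 − rank ∂_3 = (6 − 6) − 0 = 0, and there is no ∂_3, so H_2 ≅ 0.

H_0 ≅ Z,  H_1 ≅ Z,  H_2 = 0.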